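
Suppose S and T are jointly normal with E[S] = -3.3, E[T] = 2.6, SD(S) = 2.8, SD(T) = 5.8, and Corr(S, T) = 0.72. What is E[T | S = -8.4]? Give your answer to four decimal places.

The regression of T on S has slope ρ·σ_T/σ_S and passes through (μ_S, μ_T).
E[T | S=-8.4] = 2.6 + (0.72)·(5.8/2.8)·(-8.4 − (-3.3)) = 2.6 + (1.49143)·(-5.1) = -5.0063.

-5.0063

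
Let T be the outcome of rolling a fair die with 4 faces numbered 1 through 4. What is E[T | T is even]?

Given T is even, T is equally likely to be any of {2, 4}.
E[T | T is even] = (2 + 4) / 2 = 3.

3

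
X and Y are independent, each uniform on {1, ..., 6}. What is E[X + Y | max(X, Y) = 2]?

Outcomes with max(X, Y) = 2: (1,2), (2,1), (2,2), each with probability 1/36.
E[X + Y | max(X, Y) = 2] = (3 + 3 + 4) / 3 = 10/3.

10/3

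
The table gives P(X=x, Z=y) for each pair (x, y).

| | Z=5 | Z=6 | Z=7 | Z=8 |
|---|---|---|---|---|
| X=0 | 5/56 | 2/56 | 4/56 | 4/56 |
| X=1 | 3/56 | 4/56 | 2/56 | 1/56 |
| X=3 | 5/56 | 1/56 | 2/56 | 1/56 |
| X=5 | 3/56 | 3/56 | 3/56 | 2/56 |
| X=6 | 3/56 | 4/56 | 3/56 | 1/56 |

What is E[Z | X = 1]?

61/10

P(X = 1) = 5/28.
Σ Z·P over the event = 5·(3/56) + 6·(4/56) + 7·(2/56) + 8·(1/56) = 61/56.
E[Z | X = 1] = (61/56) / (5/28) = 61/10.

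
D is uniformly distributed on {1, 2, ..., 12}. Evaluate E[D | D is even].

Given D is even, D is equally likely to be any of {2, 4, 6, 8, 10, 12}.
E[D | D is even] = (2 + 4 + 6 + 8 + 10 + 12) / 6 = 7.

7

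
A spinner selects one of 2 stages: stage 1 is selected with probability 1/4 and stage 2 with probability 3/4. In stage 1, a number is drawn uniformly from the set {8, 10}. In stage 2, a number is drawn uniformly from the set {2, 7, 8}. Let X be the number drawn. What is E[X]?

13/2

E[X | stage 1] = (8+10)/2 = 9.
E[X | stage 2] = (2+7+8)/3 = 17/3.
E[X] = (1/4)·(9) + (3/4)·(17/3) = 13/2.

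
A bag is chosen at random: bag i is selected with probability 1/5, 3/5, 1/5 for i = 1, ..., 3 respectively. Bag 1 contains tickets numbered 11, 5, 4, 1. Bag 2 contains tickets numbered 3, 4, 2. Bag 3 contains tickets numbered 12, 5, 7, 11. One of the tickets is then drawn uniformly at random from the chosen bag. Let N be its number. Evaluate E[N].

23/5

E[N | bag 1] = (11+5+4+1)/4 = 21/4.
E[N | bag 2] = (3+4+2)/3 = 3.
E[N | bag 3] = (12+5+7+11)/4 = 35/4.
By the law of total expectation,
E[N] = (1/5)·(21/4) + (3/5)·(3) + (1/5)·(35/4) = 23/5.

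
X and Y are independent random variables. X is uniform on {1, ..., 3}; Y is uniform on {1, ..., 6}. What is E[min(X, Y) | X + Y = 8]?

5/2

Outcomes with X + Y = 8: (2,6), (3,5), each with probability 1/18.
E[min(X, Y) | X + Y = 8] = (2 + 3) / 2 = 5/2.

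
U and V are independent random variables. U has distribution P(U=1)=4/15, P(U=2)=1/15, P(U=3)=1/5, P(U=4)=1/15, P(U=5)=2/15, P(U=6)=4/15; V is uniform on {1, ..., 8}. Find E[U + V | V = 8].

173/15

P(V = 8) = 1/8.
Summing (U+V)·P(x,y) over outcomes with V = 8 gives 173/120.
E[U + V | V = 8] = (173/120) / (1/8) = 173/15.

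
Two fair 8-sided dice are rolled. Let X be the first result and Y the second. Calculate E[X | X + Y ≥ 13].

Outcomes with X + Y ≥ 13: (5,8), (6,7), (6,8), (7,6), (7,7), (7,8), (8,5), (8,6), (8,7), (8,8), each with probability 1/64.
E[X | X + Y ≥ 13] = (5 + 6 + 6 + 7 + 7 + 7 + 8 + 8 + 8 + 8) / 10 = 7.

7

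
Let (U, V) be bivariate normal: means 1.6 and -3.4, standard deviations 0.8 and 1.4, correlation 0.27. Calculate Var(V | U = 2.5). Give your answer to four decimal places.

1.8171

For a bivariate normal, Var(V | U=x) = σ_V²(1 − ρ²).
Var(V | U=2.5) = (1.4)²·(1 − (0.27)²) = 1.96·0.9271 = 1.8171.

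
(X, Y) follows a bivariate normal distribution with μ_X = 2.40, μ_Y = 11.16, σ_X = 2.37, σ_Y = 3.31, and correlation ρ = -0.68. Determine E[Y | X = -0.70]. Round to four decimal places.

The regression of Y on X has slope ρ·σ_Y/σ_X and passes through (μ_X, μ_Y).
E[Y | X=-0.70] = 11.16 + (-0.68)·(3.31/2.37)·(-0.70 − (2.40)) = 11.16 + (-0.9497)·(-3.1) = 14.1041.

14.1041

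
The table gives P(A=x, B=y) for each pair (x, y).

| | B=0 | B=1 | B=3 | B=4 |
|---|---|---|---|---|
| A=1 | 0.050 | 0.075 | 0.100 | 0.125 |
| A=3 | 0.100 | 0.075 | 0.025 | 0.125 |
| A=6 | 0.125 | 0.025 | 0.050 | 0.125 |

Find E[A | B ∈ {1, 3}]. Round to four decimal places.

2.6429

P(B ∈ {1, 3}) = 0.350.
Σ A·P over the event = 1·(0.075) + 1·(0.100) + 3·(0.075) + 3·(0.025) + 6·(0.025) + 6·(0.050) = 0.925.
E[A | B ∈ {1, 3}] = (0.925) / (0.350) = 2.6429.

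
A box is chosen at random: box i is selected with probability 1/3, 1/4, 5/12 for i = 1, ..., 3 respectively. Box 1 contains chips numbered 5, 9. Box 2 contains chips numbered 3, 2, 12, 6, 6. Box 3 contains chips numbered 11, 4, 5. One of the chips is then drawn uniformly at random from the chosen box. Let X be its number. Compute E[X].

1181/180

E[X | box 1] = (5+9)/2 = 7.
E[X | box 2] = (3+2+12+6+6)/5 = 29/5.
E[X | box 3] = (11+4+5)/3 = 20/3.
By the law of total expectation,
E[X] = (1/3)·(7) + (1/4)·(29/5) + (5/12)·(20/3) = 1181/180.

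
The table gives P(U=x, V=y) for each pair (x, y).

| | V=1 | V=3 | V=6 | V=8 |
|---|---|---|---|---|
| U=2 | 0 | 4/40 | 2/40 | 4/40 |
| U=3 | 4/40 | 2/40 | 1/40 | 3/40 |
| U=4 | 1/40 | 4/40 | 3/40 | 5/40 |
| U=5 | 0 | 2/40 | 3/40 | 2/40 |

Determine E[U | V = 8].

P(V = 8) = 7/20.
Summing U·P(U=x,V=y) over the conditioning event gives 47/40.
E[U | V = 8] = (47/40) / (7/20) = 47/14.

47/14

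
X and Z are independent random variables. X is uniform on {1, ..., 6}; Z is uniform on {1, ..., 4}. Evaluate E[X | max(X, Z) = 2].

Outcomes with max(X, Z) = 2: (1,2), (2,1), (2,2), each with probability 1/24.
E[X | max(X, Z) = 2] = (1 + 2 + 2) / 3 = 5/3.

5/3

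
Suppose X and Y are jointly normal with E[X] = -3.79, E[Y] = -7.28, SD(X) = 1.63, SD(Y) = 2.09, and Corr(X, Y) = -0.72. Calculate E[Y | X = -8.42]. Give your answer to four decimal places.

E[Y | X=x] = μ_Y + ρ(σ_Y/σ_X)(x − μ_X) for jointly normal variables.
E[Y | X=-8.42] = -7.28 + (-0.72)·(2.09/1.63)·(-8.42 − (-3.79)) = -7.28 + (-0.92319)·(-4.63) = -3.0056.

-3.0056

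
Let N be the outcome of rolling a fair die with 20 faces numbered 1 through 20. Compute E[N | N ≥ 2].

P(N ≥ 2) = 19/20.
E[N | N ≥ 2] = (209/20) / (19/20) = 11.

11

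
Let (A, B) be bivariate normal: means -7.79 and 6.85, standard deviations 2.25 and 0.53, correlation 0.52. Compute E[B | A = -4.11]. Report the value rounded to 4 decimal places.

The regression of B on A has slope ρ·σ_B/σ_A and passes through (μ_A, μ_B).
E[B | A=-4.11] = 6.85 + (0.52)·(0.53/2.25)·(-4.11 − (-7.79)) = 6.85 + (0.12249)·(3.68) = 7.3008.

7.3008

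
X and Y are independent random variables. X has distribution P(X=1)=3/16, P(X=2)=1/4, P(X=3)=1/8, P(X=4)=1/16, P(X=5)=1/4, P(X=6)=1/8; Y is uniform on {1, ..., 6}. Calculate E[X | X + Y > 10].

11/2

P(X + Y > 10) = 1/12.
Summing X·P(x,y) over outcomes with X + Y > 10 gives 11/24.
E[X | X + Y > 10] = (11/24) / (1/12) = 11/2.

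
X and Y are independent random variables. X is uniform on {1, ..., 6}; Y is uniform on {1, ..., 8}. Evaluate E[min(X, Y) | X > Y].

7/3

P(X > Y) = 5/16.
Summing min(X,Y)·P(x,y) over outcomes with X > Y gives 35/48.
E[min(X, Y) | X > Y] = (35/48) / (5/16) = 7/3.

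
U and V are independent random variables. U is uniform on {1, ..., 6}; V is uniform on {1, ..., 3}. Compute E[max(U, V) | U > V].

53/12

P(U > V) = 2/3.
Summing max(U,V)·P(x,y) over outcomes with U > V gives 53/18.
E[max(U, V) | U > V] = (53/18) / (2/3) = 53/12.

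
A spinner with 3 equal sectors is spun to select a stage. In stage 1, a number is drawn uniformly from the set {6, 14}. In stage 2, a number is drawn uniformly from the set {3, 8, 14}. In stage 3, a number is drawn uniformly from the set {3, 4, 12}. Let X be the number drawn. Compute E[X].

E[X | stage 1] = (6+14)/2 = 10.
E[X | stage 2] = (3+8+14)/3 = 25/3.
E[X | stage 3] = (3+4+12)/3 = 19/3.
By the law of total expectation,
E[X] = (1/3)·(10) + (1/3)·(25/3) + (1/3)·(19/3) = 74/9.

74/9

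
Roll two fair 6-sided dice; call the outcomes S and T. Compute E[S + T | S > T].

7

P(S > T) = 5/12.
Summing (S+T)·P(x,y) over outcomes with S > T gives 35/12.
E[S + T | S > T] = (35/12) / (5/12) = 7.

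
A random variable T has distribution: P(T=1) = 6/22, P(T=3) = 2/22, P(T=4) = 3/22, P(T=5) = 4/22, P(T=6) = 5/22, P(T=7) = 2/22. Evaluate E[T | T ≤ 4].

24/11

P(T ≤ 4) = 1/2.
Σ over the event: 1·3/11 + 3·1/11 + 4·3/22 = 12/11.
E[T | T ≤ 4] = (12/11) / (1/2) = 24/11.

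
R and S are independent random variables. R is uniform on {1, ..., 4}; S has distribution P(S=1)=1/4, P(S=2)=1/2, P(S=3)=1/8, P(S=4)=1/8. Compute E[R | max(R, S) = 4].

P(max(R, S) = 4) = 11/32.
Summing R·P(x,y) over outcomes with max(R, S) = 4 gives 19/16.
E[R | max(R, S) = 4] = (19/16) / (11/32) = 38/11.

38/11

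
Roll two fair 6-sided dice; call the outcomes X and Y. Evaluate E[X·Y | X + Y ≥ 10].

169/6

Outcomes with X + Y ≥ 10: (4,6), (5,5), (5,6), (6,4), (6,5), (6,6), each with probability 1/36.
E[X·Y | X + Y ≥ 10] = (24 + 25 + 30 + 24 + 30 + 36) / 6 = 169/6.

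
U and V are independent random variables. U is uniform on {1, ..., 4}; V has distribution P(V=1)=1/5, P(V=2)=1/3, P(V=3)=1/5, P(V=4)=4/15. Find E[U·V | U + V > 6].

148/11

P(U + V > 6) = 11/60.
Summing UV·P(x,y) over outcomes with U + V > 6 gives 37/15.
E[U·V | U + V > 6] = (37/15) / (11/60) = 148/11.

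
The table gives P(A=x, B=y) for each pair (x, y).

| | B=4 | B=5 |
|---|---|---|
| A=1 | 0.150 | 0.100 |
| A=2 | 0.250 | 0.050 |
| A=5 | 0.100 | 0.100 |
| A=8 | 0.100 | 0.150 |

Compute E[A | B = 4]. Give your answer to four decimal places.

P(B = 4) = 0.600.
Σ A·P over the event = 1·(0.150) + 2·(0.250) + 5·(0.100) + 8·(0.100) = 1.950.
E[A | B = 4] = (1.950) / (0.600) = 3.2500.

3.2500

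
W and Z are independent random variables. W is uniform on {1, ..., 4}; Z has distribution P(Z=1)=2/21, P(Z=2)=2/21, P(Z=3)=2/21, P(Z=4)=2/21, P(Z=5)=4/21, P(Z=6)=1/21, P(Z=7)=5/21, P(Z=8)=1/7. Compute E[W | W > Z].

10/3

P(W > Z) = 1/7.
Summing W·P(x,y) over outcomes with W > Z gives 10/21.
E[W | W > Z] = (10/21) / (1/7) = 10/3.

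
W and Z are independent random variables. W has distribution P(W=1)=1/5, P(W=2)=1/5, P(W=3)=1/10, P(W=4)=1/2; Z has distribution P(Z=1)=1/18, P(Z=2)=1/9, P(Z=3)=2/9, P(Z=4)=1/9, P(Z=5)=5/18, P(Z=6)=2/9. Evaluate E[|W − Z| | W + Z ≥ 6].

279/140

P(W + Z ≥ 6) = 7/9.
Summing |W−Z|·P(x,y) over outcomes with W + Z ≥ 6 gives 31/20.
E[|W − Z| | W + Z ≥ 6] = (31/20) / (7/9) = 279/140.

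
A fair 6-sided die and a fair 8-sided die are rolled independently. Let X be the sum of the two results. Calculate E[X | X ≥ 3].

382/47

P(X ≥ 3) = 47/48.
E[X | X ≥ 3] = (191/24) / (47/48) = 382/47.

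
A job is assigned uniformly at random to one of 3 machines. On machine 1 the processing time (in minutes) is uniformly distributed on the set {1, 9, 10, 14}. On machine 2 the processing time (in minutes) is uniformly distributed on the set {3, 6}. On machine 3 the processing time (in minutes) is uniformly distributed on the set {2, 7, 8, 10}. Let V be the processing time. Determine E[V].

E[V | machine 1] = (1+9+10+14)/4 = 17/2.
E[V | machine 2] = (3+6)/2 = 9/2.
E[V | machine 3] = (2+7+8+10)/4 = 27/4.
E[V] = (1/3)·(17/2) + (1/3)·(9/2) + (1/3)·(27/4) = 79/12.

79/12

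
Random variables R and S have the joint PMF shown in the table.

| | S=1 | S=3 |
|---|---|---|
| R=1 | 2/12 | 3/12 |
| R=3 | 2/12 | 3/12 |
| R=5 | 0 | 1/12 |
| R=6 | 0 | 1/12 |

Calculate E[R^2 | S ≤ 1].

P(S ≤ 1) = 1/3.
Σ R^2·P over the event = 1·(2/12) + 9·(2/12) = 5/3.
E[R^2 | S ≤ 1] = (5/3) / (1/3) = 5.

5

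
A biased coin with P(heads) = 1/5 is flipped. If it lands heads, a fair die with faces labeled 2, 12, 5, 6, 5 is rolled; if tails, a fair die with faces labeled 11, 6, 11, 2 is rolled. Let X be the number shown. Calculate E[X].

E[X | heads] = (2+12+5+6+5)/5 = 6.
E[X | tails] = (11+6+11+2)/4 = 15/2.
By the law of total expectation,
E[X] = (1/5)·(6) + (4/5)·(15/2) = 36/5.

36/5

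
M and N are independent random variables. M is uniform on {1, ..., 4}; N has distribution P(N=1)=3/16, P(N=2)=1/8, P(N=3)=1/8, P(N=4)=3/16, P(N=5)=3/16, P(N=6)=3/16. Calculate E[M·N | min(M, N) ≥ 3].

P(min(M, N) ≥ 3) = 11/32.
Summing MN·P(x,y) over outcomes with min(M, N) ≥ 3 gives 357/64.
E[M·N | min(M, N) ≥ 3] = (357/64) / (11/32) = 357/22.

357/22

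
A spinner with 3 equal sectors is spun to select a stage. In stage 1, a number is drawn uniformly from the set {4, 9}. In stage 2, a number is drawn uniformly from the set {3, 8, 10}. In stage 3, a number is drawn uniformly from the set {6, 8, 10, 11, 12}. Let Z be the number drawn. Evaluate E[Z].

229/30

E[Z | stage 1] = (4+9)/2 = 13/2.
E[Z | stage 2] = (3+8+10)/3 = 7.
E[Z | stage 3] = (6+8+10+11+12)/5 = 47/5.
By the law of total expectation,
E[Z] = (1/3)·(13/2) + (1/3)·(7) + (1/3)·(47/5) = 229/30.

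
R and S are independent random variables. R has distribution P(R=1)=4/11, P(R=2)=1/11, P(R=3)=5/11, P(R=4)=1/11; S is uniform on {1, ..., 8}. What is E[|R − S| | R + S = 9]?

49/11

P(R + S = 9) = 1/8.
Summing |R−S|·P(x,y) over outcomes with R + S = 9 gives 49/88.
E[|R − S| | R + S = 9] = (49/88) / (1/8) = 49/11.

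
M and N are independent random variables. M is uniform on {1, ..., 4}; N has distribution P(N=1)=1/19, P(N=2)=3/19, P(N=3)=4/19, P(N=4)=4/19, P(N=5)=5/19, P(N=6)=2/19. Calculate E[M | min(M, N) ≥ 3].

P(min(M, N) ≥ 3) = 15/38.
Summing M·P(x,y) over outcomes with min(M, N) ≥ 3 gives 105/76.
E[M | min(M, N) ≥ 3] = (105/76) / (15/38) = 7/2.

7/2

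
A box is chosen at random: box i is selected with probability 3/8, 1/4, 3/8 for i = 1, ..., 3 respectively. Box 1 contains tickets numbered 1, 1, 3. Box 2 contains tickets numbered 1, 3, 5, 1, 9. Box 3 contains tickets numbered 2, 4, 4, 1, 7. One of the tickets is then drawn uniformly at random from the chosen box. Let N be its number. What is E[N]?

E[N | box 1] = (1+1+3)/3 = 5/3.
E[N | box 2] = (1+3+5+1+9)/5 = 19/5.
E[N | box 3] = (2+4+4+1+7)/5 = 18/5.
E[N] = (3/8)·(5/3) + (1/4)·(19/5) + (3/8)·(18/5) = 117/40.

117/40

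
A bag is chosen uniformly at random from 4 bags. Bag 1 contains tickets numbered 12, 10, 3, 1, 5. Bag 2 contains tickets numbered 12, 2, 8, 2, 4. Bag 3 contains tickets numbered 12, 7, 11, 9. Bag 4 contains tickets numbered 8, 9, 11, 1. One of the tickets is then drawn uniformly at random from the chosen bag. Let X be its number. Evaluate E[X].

E[X | bag 1] = (12+10+3+1+5)/5 = 31/5.
E[X | bag 2] = (12+2+8+2+4)/5 = 28/5.
E[X | bag 3] = (12+7+11+9)/4 = 39/4.
E[X | bag 4] = (8+9+11+1)/4 = 29/4.
E[X] = (1/4)·(31/5) + (1/4)·(28/5) + (1/4)·(39/4) + (1/4)·(29/4) = 36/5.

36/5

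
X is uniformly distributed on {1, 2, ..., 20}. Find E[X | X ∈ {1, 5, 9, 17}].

8

P(X ∈ {1, 5, 9, 17}) = 1/5.
Σ over the event: 1·1/20 + 5·1/20 + 9·1/20 + 17·1/20 = 8/5.
E[X | X ∈ {1, 5, 9, 17}] = (8/5) / (1/5) = 8.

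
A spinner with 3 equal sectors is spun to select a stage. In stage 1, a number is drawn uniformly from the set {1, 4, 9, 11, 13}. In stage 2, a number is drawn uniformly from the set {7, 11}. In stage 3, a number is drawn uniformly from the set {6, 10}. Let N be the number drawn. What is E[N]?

E[N | stage 1] = (1+4+9+11+13)/5 = 38/5.
E[N | stage 2] = (7+11)/2 = 9.
E[N | stage 3] = (6+10)/2 = 8.
E[N] = (1/3)·(38/5) + (1/3)·(9) + (1/3)·(8) = 41/5.

41/5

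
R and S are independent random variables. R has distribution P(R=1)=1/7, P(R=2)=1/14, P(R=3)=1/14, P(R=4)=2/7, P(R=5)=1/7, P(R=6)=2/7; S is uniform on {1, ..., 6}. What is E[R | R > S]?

P(R > S) = 43/84.
Summing R·P(x,y) over outcomes with R > S gives 18/7.
E[R | R > S] = (18/7) / (43/84) = 216/43.

216/43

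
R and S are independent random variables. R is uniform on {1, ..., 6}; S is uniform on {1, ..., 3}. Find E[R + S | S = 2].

Outcomes with S = 2: (1,2), (2,2), (3,2), (4,2), (5,2), (6,2), each with probability 1/18.
E[R + S | S = 2] = (3 + 4 + 5 + 6 + 7 + 8) / 6 = 11/2.

11/2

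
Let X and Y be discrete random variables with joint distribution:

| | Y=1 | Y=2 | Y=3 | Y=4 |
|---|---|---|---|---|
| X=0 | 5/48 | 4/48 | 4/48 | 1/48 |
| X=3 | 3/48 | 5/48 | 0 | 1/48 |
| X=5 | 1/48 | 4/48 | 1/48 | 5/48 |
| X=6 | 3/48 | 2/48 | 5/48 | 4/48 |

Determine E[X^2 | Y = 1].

P(Y = 1) = 1/4.
Σ X^2·P over the event = 0·(5/48) + 9·(3/48) + 25·(1/48) + 36·(3/48) = 10/3.
E[X^2 | Y = 1] = (10/3) / (1/4) = 40/3.

40/3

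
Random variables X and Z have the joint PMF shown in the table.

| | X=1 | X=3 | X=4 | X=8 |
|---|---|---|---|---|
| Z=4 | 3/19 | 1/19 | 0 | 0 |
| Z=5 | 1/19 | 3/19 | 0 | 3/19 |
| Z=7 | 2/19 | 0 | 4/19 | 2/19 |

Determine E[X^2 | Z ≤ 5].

P(Z ≤ 5) = 11/19.
Σ X^2·P over the event = 1·(3/19) + 1·(1/19) + 9·(1/19) + 9·(3/19) + 64·(3/19) = 232/19.
E[X^2 | Z ≤ 5] = (232/19) / (11/19) = 232/11.

232/11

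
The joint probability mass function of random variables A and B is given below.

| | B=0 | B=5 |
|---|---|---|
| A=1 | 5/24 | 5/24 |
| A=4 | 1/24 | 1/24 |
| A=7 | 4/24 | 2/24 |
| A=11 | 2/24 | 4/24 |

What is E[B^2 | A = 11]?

50/3

P(A = 11) = 1/4.
Σ B^2·P over the event = 0·(2/24) + 25·(4/24) = 25/6.
E[B^2 | A = 11] = (25/6) / (1/4) = 50/3.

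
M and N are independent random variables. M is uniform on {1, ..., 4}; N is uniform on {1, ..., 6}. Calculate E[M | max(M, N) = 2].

Outcomes with max(M, N) = 2: (1,2), (2,1), (2,2), each with probability 1/24.
E[M | max(M, N) = 2] = (1 + 2 + 2) / 3 = 5/3.

5/3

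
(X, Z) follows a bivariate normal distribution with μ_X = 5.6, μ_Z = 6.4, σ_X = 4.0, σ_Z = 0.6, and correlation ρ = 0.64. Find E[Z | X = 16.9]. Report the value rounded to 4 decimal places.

E[Z | X=x] = μ_Z + ρ(σ_Z/σ_X)(x − μ_X) for jointly normal variables.
E[Z | X=16.9] = 6.4 + (0.64)·(0.6/4.0)·(16.9 − (5.6)) = 6.4 + (0.096)·(11.3) = 7.4848.

7.4848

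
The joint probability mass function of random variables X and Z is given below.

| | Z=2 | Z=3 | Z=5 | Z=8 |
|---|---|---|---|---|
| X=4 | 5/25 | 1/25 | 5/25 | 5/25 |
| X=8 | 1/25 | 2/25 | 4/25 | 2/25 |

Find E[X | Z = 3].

20/3

P(Z = 3) = 3/25.
Σ X·P over the event = 4·(1/25) + 8·(2/25) = 4/5.
E[X | Z = 3] = (4/5) / (3/25) = 20/3.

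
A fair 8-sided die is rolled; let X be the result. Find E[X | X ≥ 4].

6

Given X ≥ 4, X is equally likely to be any of {4, 5, 6, 7, 8}.
E[X | X ≥ 4] = (4 + 5 + 6 + 7 + 8) / 5 = 6.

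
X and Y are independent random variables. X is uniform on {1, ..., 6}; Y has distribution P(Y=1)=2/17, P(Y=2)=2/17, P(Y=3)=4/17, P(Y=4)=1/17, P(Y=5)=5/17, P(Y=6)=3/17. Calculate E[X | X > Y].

177/37

P(X > Y) = 37/102.
Summing X·P(x,y) over outcomes with X > Y gives 59/34.
E[X | X > Y] = (59/34) / (37/102) = 177/37.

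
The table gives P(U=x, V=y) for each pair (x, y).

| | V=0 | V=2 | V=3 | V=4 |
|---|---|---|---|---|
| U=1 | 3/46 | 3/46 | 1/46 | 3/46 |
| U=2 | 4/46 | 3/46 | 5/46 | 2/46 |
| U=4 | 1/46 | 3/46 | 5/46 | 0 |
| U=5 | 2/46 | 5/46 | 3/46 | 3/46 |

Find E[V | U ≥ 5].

31/13

P(U ≥ 5) = 13/46.
Σ V·P over the event = 0·(2/46) + 2·(5/46) + 3·(3/46) + 4·(3/46) = 31/46.
E[V | U ≥ 5] = (31/46) / (13/46) = 31/13.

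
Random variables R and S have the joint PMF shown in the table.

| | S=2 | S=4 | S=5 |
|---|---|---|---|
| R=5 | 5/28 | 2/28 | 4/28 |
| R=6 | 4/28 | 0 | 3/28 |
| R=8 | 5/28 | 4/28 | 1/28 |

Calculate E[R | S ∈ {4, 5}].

P(S ∈ {4, 5}) = 1/2.
Σ R·P over the event = 5·(2/28) + 5·(4/28) + 6·(3/28) + 8·(4/28) + 8·(1/28) = 22/7.
E[R | S ∈ {4, 5}] = (22/7) / (1/2) = 44/7.

44/7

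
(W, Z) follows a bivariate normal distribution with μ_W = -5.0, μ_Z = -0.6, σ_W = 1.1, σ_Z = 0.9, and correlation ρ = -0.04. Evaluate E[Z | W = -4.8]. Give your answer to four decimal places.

-0.6065

For a bivariate normal, E[Z | W=x] = μ_Z + ρ·(σ_Z/σ_W)·(x − μ_W).
E[Z | W=-4.8] = -0.6 + (-0.04)·(0.9/1.1)·(-4.8 − (-5.0)) = -0.6 + (-0.032727)·(0.2) = -0.6065.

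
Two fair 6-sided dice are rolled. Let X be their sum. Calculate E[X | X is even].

7

P(X is even) = 1/2.
Σ over the event: 2·1/36 + 4·1/12 + 6·5/36 + 8·5/36 + 10·1/12 + 12·1/36 = 7/2.
E[X | X is even] = (7/2) / (1/2) = 7.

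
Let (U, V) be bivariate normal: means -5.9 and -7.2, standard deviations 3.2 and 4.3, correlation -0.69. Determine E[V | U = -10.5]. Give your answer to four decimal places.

The regression of V on U has slope ρ·σ_V/σ_U and passes through (μ_U, μ_V).
E[V | U=-10.5] = -7.2 + (-0.69)·(4.3/3.2)·(-10.5 − (-5.9)) = -7.2 + (-0.92719)·(-4.6) = -2.9349.

-2.9349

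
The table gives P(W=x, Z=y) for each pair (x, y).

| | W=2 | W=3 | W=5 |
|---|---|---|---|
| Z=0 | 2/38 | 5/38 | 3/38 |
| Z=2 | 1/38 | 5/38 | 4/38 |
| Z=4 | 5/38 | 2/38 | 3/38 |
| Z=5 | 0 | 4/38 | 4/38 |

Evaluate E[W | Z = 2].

P(Z = 2) = 5/19.
Σ W·P over the event = 2·(1/38) + 3·(5/38) + 5·(4/38) = 37/38.
E[W | Z = 2] = (37/38) / (5/19) = 37/10.

37/10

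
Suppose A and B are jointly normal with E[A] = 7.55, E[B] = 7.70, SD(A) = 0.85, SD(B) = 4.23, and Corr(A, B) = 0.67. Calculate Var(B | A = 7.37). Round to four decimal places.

9.8608

Var(B | A=x) = (1 − ρ²)·σ_B².
Var(B | A=7.37) = (4.23)²·(1 − (0.67)²) = 17.8929·0.5511 = 9.8608.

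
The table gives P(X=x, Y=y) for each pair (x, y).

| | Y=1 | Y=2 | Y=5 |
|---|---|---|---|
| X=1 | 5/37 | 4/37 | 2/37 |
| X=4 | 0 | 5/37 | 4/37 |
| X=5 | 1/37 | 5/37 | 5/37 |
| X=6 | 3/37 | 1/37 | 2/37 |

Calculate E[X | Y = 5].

55/13

P(Y = 5) = 13/37.
Σ X·P over the event = 1·(2/37) + 4·(4/37) + 5·(5/37) + 6·(2/37) = 55/37.
E[X | Y = 5] = (55/37) / (13/37) = 55/13.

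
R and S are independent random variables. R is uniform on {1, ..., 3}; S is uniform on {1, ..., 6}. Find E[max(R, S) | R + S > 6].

P(R + S > 6) = 1/3.
Summing max(R,S)·P(x,y) over outcomes with R + S > 6 gives 16/9.
E[max(R, S) | R + S > 6] = (16/9) / (1/3) = 16/3.

16/3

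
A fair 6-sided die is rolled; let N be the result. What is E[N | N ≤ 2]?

Given N ≤ 2, N is equally likely to be any of {1, 2}.
E[N | N ≤ 2] = (1 + 2) / 2 = 3/2.

3/2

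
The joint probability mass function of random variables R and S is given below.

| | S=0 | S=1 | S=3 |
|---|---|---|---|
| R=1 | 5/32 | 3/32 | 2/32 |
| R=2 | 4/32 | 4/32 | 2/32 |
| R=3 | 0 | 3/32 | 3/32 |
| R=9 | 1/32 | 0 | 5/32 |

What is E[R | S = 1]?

P(S = 1) = 5/16.
Σ R·P over the event = 1·(3/32) + 2·(4/32) + 3·(3/32) = 5/8.
E[R | S = 1] = (5/8) / (5/16) = 2.

2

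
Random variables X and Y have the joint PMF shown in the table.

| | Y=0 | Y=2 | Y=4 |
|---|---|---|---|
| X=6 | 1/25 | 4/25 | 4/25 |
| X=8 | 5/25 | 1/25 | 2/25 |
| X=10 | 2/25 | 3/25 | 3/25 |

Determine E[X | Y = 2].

31/4

P(Y = 2) = 8/25.
Σ X·P over the event = 6·(4/25) + 8·(1/25) + 10·(3/25) = 62/25.
E[X | Y = 2] = (62/25) / (8/25) = 31/4.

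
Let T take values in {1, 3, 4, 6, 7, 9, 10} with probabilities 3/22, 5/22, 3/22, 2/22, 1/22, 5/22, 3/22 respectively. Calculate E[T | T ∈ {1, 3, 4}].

30/11

P(T ∈ {1, 3, 4}) = 1/2.
Σ over the event: 1·3/22 + 3·5/22 + 4·3/22 = 15/11.
E[T | T ∈ {1, 3, 4}] = (15/11) / (1/2) = 30/11.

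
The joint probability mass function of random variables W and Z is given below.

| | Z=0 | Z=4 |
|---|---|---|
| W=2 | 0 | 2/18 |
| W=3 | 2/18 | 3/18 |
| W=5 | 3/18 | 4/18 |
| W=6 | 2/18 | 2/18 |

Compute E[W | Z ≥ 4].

45/11

P(Z ≥ 4) = 11/18.
Σ W·P over the event = 2·(2/18) + 3·(3/18) + 5·(4/18) + 6·(2/18) = 5/2.
E[W | Z ≥ 4] = (5/2) / (11/18) = 45/11.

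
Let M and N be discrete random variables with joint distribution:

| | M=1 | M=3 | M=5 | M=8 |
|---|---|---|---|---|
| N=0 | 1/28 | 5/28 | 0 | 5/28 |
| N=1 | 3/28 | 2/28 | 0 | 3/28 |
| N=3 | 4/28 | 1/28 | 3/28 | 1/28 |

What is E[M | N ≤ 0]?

56/11

P(N ≤ 0) = 11/28.
Summing M·P(M=x,N=y) over the conditioning event gives 2.
E[M | N ≤ 0] = (2) / (11/28) = 56/11.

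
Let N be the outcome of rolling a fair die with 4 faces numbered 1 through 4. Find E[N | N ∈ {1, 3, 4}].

P(N ∈ {1, 3, 4}) = 3/4.
Σ over the event: 1·1/4 + 3·1/4 + 4·1/4 = 2.
E[N | N ∈ {1, 3, 4}] = (2) / (3/4) = 8/3.

8/3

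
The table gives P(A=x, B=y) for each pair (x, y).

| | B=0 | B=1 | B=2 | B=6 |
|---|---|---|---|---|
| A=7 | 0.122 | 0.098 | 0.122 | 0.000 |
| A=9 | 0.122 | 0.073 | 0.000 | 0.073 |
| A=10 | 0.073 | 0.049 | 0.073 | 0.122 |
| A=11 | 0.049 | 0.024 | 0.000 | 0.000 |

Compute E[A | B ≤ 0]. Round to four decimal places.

8.8005

P(B ≤ 0) = 0.366.
Summing A·P(A=x,B=y) over the conditioning event gives 3.221.
E[A | B ≤ 0] = (3.221) / (0.366) = 8.8005.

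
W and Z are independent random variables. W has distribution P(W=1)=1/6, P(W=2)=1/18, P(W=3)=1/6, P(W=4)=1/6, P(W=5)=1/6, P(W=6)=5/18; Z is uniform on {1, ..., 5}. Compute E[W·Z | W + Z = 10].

P(W + Z = 10) = 4/45.
Summing WZ·P(x,y) over outcomes with W + Z = 10 gives 13/6.
E[W·Z | W + Z = 10] = (13/6) / (4/45) = 195/8.

195/8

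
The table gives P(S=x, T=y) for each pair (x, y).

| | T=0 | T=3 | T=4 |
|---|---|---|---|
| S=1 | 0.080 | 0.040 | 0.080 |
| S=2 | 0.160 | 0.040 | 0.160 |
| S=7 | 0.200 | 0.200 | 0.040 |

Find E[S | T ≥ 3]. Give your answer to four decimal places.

P(T ≥ 3) = 0.560.
Σ S·P over the event = 1·(0.040) + 1·(0.080) + 2·(0.040) + 2·(0.160) + 7·(0.200) + 7·(0.040) = 2.200.
E[S | T ≥ 3] = (2.200) / (0.560) = 3.9286.

3.9286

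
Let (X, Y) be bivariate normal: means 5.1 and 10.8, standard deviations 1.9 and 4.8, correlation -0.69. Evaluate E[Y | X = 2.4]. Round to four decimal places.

E[Y | X=x] = μ_Y + ρ(σ_Y/σ_X)(x − μ_X) for jointly normal variables.
E[Y | X=2.4] = 10.8 + (-0.69)·(4.8/1.9)·(2.4 − (5.1)) = 10.8 + (-1.74316)·(-2.7) = 15.5065.

15.5065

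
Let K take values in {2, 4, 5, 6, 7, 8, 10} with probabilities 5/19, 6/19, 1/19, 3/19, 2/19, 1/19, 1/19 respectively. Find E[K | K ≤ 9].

P(K ≤ 9) = 18/19.
Σ over the event: 2·5/19 + 4·6/19 + 5·1/19 + 6·3/19 + 7·2/19 + 8·1/19 = 79/19.
E[K | K ≤ 9] = (79/19) / (18/19) = 79/18.

79/18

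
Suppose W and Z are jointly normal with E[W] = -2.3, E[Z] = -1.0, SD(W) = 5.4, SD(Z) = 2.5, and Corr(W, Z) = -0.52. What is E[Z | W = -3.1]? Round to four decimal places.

-0.8074

The regression of Z on W has slope ρ·σ_Z/σ_W and passes through (μ_W, μ_Z).
E[Z | W=-3.1] = -1.0 + (-0.52)·(2.5/5.4)·(-3.1 − (-2.3)) = -1.0 + (-0.24074)·(-0.8) = -0.8074.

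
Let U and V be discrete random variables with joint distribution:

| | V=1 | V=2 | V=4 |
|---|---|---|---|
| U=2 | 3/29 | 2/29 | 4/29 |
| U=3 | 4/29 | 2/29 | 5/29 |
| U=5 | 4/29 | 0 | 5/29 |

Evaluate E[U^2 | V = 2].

P(V = 2) = 4/29.
Summing U^2·P(U=x,V=y) over the conditioning event gives 26/29.
E[U^2 | V = 2] = (26/29) / (4/29) = 13/2.

13/2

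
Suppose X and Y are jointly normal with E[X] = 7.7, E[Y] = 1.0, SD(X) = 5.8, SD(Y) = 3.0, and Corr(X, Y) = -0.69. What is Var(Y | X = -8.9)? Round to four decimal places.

For a bivariate normal, Var(Y | X=x) = σ_Y²(1 − ρ²).
Var(Y | X=-8.9) = (3.0)²·(1 − (-0.69)²) = 9·0.5239 = 4.7151.

4.7151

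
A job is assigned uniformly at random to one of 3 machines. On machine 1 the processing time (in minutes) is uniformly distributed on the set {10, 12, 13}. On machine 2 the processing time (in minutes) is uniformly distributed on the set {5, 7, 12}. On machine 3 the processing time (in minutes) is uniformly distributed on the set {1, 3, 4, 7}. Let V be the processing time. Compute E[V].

E[V | machine 1] = (10+12+13)/3 = 35/3.
E[V | machine 2] = (5+7+12)/3 = 8.
E[V | machine 3] = (1+3+4+7)/4 = 15/4.
E[V] = (1/3)·(35/3) + (1/3)·(8) + (1/3)·(15/4) = 281/36.

281/36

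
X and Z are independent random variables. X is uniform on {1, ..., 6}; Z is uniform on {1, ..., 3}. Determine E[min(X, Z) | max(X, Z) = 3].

9/5

P(max(X, Z) = 3) = 5/18.
Summing min(X,Z)·P(x,y) over outcomes with max(X, Z) = 3 gives 1/2.
E[min(X, Z) | max(X, Z) = 3] = (1/2) / (5/18) = 9/5.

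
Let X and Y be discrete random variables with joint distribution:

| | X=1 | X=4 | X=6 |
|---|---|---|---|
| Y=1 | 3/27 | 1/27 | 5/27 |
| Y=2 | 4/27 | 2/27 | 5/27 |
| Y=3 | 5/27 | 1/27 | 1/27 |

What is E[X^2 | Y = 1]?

199/9

P(Y = 1) = 1/3.
Σ X^2·P over the event = 1·(3/27) + 16·(1/27) + 36·(5/27) = 199/27.
E[X^2 | Y = 1] = (199/27) / (1/3) = 199/9.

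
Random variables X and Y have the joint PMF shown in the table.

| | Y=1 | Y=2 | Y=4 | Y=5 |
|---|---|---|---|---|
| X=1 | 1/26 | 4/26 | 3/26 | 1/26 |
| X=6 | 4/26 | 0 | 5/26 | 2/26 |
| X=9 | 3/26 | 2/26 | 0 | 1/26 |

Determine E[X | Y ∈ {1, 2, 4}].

107/22

P(Y ∈ {1, 2, 4}) = 11/13.
Σ X·P over the event = 1·(1/26) + 1·(4/26) + 1·(3/26) + 6·(4/26) + 6·(5/26) + 9·(3/26) + 9·(2/26) = 107/26.
E[X | Y ∈ {1, 2, 4}] = (107/26) / (11/13) = 107/22.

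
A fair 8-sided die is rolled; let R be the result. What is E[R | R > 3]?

6

Given R > 3, R is equally likely to be any of {4, 5, 6, 7, 8}.
E[R | R > 3] = (4 + 5 + 6 + 7 + 8) / 5 = 6.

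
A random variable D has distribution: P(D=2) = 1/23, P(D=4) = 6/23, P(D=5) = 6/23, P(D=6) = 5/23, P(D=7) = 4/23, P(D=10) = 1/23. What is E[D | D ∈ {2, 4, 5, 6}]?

P(D ∈ {2, 4, 5, 6}) = 18/23.
Σ over the event: 2·1/23 + 4·6/23 + 5·6/23 + 6·5/23 = 86/23.
E[D | D ∈ {2, 4, 5, 6}] = (86/23) / (18/23) = 43/9.

43/9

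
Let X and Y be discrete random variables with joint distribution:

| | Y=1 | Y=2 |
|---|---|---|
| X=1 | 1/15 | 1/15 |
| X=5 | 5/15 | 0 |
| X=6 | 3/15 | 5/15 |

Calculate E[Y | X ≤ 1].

P(X ≤ 1) = 2/15.
Summing Y·P(X=x,Y=y) over the conditioning event gives 1/5.
E[Y | X ≤ 1] = (1/5) / (2/15) = 3/2.

3/2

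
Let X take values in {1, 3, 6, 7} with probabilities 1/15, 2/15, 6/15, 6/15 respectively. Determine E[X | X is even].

P(X is even) = 2/5.
Σ over the event: 6·2/5 = 12/5.
E[X | X is even] = (12/5) / (2/5) = 6.

6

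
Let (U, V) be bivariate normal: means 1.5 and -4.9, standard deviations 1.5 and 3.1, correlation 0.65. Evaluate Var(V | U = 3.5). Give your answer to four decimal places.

5.5498

Var(V | U=x) = (1 − ρ²)·σ_V².
Var(V | U=3.5) = (3.1)²·(1 − (0.65)²) = 9.61·0.5775 = 5.5498.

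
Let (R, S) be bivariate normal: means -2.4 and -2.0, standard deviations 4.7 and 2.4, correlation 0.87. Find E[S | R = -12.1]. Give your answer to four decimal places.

For a bivariate normal, E[S | R=x] = μ_S + ρ·(σ_S/σ_R)·(x − μ_R).
E[S | R=-12.1] = -2.0 + (0.87)·(2.4/4.7)·(-12.1 − (-2.4)) = -2.0 + (0.44426)·(-9.7) = -6.3093.

-6.3093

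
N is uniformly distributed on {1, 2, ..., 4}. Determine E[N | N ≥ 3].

Given N ≥ 3, N is equally likely to be any of {3, 4}.
E[N | N ≥ 3] = (3 + 4) / 2 = 7/2.

7/2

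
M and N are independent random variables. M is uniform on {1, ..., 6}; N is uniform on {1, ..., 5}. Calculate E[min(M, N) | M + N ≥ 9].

Outcomes with M + N ≥ 9: (4,5), (5,4), (5,5), (6,3), (6,4), (6,5), each with probability 1/30.
E[min(M, N) | M + N ≥ 9] = (4 + 4 + 5 + 3 + 4 + 5) / 6 = 25/6.

25/6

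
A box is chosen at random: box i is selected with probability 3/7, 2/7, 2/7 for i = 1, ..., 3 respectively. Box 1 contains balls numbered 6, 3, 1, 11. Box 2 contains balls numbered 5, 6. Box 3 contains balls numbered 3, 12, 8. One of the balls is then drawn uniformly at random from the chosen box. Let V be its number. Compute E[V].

E[V | box 1] = (6+3+1+11)/4 = 21/4.
E[V | box 2] = (5+6)/2 = 11/2.
E[V | box 3] = (3+12+8)/3 = 23/3.
E[V] = (3/7)·(21/4) + (2/7)·(11/2) + (2/7)·(23/3) = 505/84.

505/84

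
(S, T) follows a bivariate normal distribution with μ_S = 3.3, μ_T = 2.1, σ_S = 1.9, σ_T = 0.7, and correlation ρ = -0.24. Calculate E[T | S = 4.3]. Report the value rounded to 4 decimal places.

2.0116

For a bivariate normal, E[T | S=x] = μ_T + ρ·(σ_T/σ_S)·(x − μ_S).
E[T | S=4.3] = 2.1 + (-0.24)·(0.7/1.9)·(4.3 − (3.3)) = 2.1 + (-0.088421)·(1) = 2.0116.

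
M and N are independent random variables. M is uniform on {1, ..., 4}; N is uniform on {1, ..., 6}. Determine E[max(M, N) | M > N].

P(M > N) = 1/4.
Summing max(M,N)·P(x,y) over outcomes with M > N gives 5/6.
E[max(M, N) | M > N] = (5/6) / (1/4) = 10/3.

10/3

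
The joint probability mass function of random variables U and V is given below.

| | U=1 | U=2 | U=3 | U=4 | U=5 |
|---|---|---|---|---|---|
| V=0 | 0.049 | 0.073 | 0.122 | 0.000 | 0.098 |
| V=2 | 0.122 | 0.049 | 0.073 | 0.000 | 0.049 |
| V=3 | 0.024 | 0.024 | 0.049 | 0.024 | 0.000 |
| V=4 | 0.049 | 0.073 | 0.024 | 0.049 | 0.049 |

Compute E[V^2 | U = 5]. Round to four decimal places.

5.0000

P(U = 5) = 0.196.
Σ V^2·P over the event = 0·(0.098) + 4·(0.049) + 16·(0.049) = 0.980.
E[V^2 | U = 5] = (0.980) / (0.196) = 5.0000.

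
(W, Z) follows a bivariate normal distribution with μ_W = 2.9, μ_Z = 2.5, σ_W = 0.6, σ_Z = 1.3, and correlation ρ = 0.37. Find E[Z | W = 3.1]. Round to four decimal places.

The regression of Z on W has slope ρ·σ_Z/σ_W and passes through (μ_W, μ_Z).
E[Z | W=3.1] = 2.5 + (0.37)·(1.3/0.6)·(3.1 − (2.9)) = 2.5 + (0.80167)·(0.2) = 2.6603.

2.6603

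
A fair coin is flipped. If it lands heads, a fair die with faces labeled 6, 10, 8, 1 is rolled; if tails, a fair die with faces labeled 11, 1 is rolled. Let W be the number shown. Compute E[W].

E[W | heads] = (6+10+8+1)/4 = 25/4.
E[W | tails] = (11+1)/2 = 6.
E[W] = (1/2)·(25/4) + (1/2)·(6) = 49/8.

49/8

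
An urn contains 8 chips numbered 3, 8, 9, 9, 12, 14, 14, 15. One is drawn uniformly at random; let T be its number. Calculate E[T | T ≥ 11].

55/4

P(T ≥ 11) = 1/2.
Σ over the event: 12·1/8 + 14·1/4 + 15·1/8 = 55/8.
E[T | T ≥ 11] = (55/8) / (1/2) = 55/4.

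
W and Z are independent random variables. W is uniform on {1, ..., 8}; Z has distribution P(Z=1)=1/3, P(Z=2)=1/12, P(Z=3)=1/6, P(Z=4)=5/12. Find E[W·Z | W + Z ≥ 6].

P(W + Z ≥ 6) = 17/24.
Summing WZ·P(x,y) over outcomes with W + Z ≥ 6 gives 177/16.
E[W·Z | W + Z ≥ 6] = (177/16) / (17/24) = 531/34.

531/34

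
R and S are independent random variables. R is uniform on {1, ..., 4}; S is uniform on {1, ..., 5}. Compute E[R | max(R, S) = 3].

12/5

P(max(R, S) = 3) = 1/4.
Summing R·P(x,y) over outcomes with max(R, S) = 3 gives 3/5.
E[R | max(R, S) = 3] = (3/5) / (1/4) = 12/5.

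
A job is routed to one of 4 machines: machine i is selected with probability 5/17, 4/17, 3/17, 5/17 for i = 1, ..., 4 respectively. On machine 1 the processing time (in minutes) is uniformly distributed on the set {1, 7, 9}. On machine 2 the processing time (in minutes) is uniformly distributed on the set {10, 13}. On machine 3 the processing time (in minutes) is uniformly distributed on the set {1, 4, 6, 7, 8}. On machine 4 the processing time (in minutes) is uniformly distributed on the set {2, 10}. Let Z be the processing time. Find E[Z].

1799/255

E[Z | machine 1] = (1+7+9)/3 = 17/3.
E[Z | machine 2] = (10+13)/2 = 23/2.
E[Z | machine 3] = (1+4+6+7+8)/5 = 26/5.
E[Z | machine 4] = (2+10)/2 = 6.
By the law of total expectation,
E[Z] = (5/17)·(17/3) + (4/17)·(23/2) + (3/17)·(26/5) + (5/17)·(6) = 1799/255.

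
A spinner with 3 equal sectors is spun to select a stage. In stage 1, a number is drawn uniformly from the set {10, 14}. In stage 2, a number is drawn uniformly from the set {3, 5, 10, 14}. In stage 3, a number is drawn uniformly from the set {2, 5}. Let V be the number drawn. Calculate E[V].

E[V | stage 1] = (10+14)/2 = 12.
E[V | stage 2] = (3+5+10+14)/4 = 8.
E[V | stage 3] = (2+5)/2 = 7/2.
E[V] = (1/3)·(12) + (1/3)·(8) + (1/3)·(7/2) = 47/6.

47/6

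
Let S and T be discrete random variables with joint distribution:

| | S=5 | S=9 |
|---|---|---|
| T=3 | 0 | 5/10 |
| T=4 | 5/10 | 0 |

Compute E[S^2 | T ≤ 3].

81

P(T ≤ 3) = 1/2.
Σ S^2·P over the event = 81·(5/10) = 81/2.
E[S^2 | T ≤ 3] = (81/2) / (1/2) = 81.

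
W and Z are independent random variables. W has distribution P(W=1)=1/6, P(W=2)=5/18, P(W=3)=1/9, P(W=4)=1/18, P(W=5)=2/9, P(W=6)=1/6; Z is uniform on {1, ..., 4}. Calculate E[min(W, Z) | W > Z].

87/40

P(W > Z) = 5/9.
Summing min(W,Z)·P(x,y) over outcomes with W > Z gives 29/24.
E[min(W, Z) | W > Z] = (29/24) / (5/9) = 87/40.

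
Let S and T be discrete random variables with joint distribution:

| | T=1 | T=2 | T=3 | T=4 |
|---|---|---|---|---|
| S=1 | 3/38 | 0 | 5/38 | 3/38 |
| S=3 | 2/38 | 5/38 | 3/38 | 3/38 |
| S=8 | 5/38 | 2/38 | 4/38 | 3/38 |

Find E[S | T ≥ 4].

P(T ≥ 4) = 9/38.
Σ S·P over the event = 1·(3/38) + 3·(3/38) + 8·(3/38) = 18/19.
E[S | T ≥ 4] = (18/19) / (9/38) = 4.

4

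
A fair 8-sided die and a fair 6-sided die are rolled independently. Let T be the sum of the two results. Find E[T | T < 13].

P(T < 13) = 15/16.
E[T | T < 13] = (43/6) / (15/16) = 344/45.

344/45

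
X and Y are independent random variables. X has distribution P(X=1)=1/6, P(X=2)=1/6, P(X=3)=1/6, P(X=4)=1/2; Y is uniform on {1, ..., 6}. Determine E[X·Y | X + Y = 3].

P(X + Y = 3) = 1/18.
Summing XY·P(x,y) over outcomes with X + Y = 3 gives 1/9.
E[X·Y | X + Y = 3] = (1/9) / (1/18) = 2.

2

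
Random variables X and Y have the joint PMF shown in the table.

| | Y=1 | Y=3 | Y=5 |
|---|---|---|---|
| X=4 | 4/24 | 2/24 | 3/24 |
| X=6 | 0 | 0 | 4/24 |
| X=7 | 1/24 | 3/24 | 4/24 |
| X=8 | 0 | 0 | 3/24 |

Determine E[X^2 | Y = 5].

P(Y = 5) = 7/12.
Σ X^2·P over the event = 16·(3/24) + 36·(4/24) + 49·(4/24) + 64·(3/24) = 145/6.
E[X^2 | Y = 5] = (145/6) / (7/12) = 290/7.

290/7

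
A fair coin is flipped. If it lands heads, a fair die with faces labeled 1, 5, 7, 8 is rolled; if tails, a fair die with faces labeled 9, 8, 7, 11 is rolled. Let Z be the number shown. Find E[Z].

E[Z | heads] = (1+5+7+8)/4 = 21/4.
E[Z | tails] = (9+8+7+11)/4 = 35/4.
By the law of total expectation,
E[Z] = (1/2)·(21/4) + (1/2)·(35/4) = 7.

7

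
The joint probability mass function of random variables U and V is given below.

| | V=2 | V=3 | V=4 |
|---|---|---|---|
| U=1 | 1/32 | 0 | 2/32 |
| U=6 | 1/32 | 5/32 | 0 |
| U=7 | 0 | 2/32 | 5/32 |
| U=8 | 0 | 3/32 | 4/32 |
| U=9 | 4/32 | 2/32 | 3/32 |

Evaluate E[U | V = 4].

P(V = 4) = 7/16.
Σ U·P over the event = 1·(2/32) + 7·(5/32) + 8·(4/32) + 9·(3/32) = 3.
E[U | V = 4] = (3) / (7/16) = 48/7.

48/7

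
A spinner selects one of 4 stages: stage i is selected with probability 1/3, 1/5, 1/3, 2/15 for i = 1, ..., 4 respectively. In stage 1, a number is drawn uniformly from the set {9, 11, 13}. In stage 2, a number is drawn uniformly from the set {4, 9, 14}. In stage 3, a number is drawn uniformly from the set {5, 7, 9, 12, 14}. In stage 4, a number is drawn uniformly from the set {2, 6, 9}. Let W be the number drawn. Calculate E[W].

421/45

E[W | stage 1] = (9+11+13)/3 = 11.
E[W | stage 2] = (4+9+14)/3 = 9.
E[W | stage 3] = (5+7+9+12+14)/5 = 47/5.
E[W | stage 4] = (2+6+9)/3 = 17/3.
By the law of total expectation,
E[W] = (1/3)·(11) + (1/5)·(9) + (1/3)·(47/5) + (2/15)·(17/3) = 421/45.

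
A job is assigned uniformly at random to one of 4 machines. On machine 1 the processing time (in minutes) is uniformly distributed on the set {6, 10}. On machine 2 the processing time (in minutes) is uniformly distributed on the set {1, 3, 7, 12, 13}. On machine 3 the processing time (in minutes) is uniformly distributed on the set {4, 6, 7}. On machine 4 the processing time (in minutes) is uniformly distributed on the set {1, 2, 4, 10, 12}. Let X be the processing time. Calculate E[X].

20/3

E[X | machine 1] = (6+10)/2 = 8.
E[X | machine 2] = (1+3+7+12+13)/5 = 36/5.
E[X | machine 3] = (4+6+7)/3 = 17/3.
E[X | machine 4] = (1+2+4+10+12)/5 = 29/5.
By the law of total expectation,
E[X] = (1/4)·(8) + (1/4)·(36/5) + (1/4)·(17/3) + (1/4)·(29/5) = 20/3.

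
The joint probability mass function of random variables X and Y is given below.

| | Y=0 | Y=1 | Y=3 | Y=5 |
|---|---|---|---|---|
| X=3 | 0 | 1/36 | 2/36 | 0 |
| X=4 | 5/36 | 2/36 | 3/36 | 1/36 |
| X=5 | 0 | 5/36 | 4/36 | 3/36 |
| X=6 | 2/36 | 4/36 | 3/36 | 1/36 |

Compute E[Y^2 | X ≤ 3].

19/3

P(X ≤ 3) = 1/12.
Σ Y^2·P over the event = 1·(1/36) + 9·(2/36) = 19/36.
E[Y^2 | X ≤ 3] = (19/36) / (1/12) = 19/3.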